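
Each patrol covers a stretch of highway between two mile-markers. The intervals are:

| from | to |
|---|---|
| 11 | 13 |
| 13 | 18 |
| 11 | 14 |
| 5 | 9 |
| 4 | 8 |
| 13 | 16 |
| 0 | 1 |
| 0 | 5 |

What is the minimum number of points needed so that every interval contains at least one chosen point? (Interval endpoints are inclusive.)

3

By right end: [0,1]  [0,5]  [4,8]  [5,9]  [11,13]  [11,14]  [13,16]  [13,18]
[0,1] uncovered → point at 1; [4,8] uncovered → point at 8; [11,13] uncovered → point at 13.
Points: 1, 8, 13 (3 total).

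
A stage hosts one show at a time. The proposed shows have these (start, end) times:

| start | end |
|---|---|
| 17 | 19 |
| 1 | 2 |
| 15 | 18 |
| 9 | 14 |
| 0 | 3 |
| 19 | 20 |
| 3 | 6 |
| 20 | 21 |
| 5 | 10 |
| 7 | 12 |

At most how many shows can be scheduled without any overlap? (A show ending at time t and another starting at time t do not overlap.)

6

Greedy by earliest finish: after sorting by end time, pick each interval compatible with the last pick.
By end time: (1,2), (0,3), (3,6), (5,10), (7,12), (9,14), (15,18), (17,19), (19,20), (20,21).
Pick (1,2); next start ≥ 2 → (3,6); next start ≥ 6 → (7,12); next start ≥ 12 → (15,18); next start ≥ 18 → (19,20); next start ≥ 20 → (20,21).
Selected 6 shows.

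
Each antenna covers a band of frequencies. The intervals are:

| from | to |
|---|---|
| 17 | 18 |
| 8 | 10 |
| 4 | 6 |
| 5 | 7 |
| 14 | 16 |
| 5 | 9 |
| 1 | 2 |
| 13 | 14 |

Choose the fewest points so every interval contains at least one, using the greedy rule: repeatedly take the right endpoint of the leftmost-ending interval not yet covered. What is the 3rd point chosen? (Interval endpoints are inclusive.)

Sorted: [1,2] [4,6] [5,7] [5,9] [8,10] [13,14] [14,16] [17,18]
{[1,2]} hit by 2; {[4,6],[5,7],[5,9]} hit by 6; {[8,10]} hit by 10; {[13,14],[14,16]} hit by 14; {[17,18]} hit by 18.
Points: 2, 6, 10, 14, 18 (5 total).

10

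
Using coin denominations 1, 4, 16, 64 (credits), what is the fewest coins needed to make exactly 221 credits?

Greedy: take as many of the largest coin as possible, then repeat with the remainder.
221 − 3×64→29 − 1×16→13 − 3×4→1 − 1×1→0
Total coins = 3 + 1 + 3 + 1 = 8

8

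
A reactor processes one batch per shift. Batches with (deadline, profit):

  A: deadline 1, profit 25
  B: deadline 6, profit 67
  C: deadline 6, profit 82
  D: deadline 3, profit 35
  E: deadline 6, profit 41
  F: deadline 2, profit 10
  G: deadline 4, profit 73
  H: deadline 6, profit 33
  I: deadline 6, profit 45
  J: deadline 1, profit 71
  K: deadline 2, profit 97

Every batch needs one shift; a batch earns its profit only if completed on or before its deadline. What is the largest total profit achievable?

Sort by profit descending; place each in the latest free slot ≤ its deadline.
Profit order: K=97 C=82 G=73 J=71 B=67 I=45 E=41 D=35 H=33 A=25 F=10
Assign: K→slot 2, C→slot 6, G→slot 4, J→slot 1, B→slot 5, I→slot 3, E skipped, D skipped, H skipped, A skipped, F skipped.
Slots: [1:J] [2:K] [3:I] [4:G] [5:B] [6:C]
Profit = 71 + 97 + 45 + 73 + 67 + 82 = 435

435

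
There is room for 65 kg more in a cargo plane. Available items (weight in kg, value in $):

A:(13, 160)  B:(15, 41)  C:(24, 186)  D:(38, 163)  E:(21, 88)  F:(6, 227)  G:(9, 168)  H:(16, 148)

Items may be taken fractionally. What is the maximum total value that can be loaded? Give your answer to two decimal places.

865.75

Order: F (227/6=37.83) > G (168/9=18.67) > A (160/13=12.31) > H (148/16=9.25) > C (186/24=7.75) > D (163/38=4.29) > E (88/21=4.19) > B (41/15=2.73)
Fill: take F (6 @ 227) → take G (9 @ 168) → take A (13 @ 160) → take H (16 @ 148) → take 21/24 of C → 162.75; 65/65 used.
Total value = 865.75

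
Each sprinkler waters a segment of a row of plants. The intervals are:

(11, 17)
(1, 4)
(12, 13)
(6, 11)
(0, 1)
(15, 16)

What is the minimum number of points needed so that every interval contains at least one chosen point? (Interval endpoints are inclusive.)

Process intervals by earliest right end; each time one isn't hit yet, stab at its right endpoint.
Sorted: [0,1] [1,4] [6,11] [12,13] [15,16] [11,17]
{[0,1],[1,4]} hit by 1; {[6,11]} hit by 11; {[12,13]} hit by 13; {[15,16],[11,17]} hit by 16.
Points: 1, 11, 13, 16 (4 total).

4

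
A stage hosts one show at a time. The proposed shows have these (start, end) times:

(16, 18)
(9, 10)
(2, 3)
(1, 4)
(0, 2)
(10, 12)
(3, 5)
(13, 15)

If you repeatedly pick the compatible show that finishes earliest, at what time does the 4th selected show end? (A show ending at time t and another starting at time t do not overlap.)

10

Sort by end time and greedily take each interval whose start is ≥ the last chosen end.
By end time: (0,2), (2,3), (1,4), (3,5), (9,10), (10,12), (13,15), (16,18).
Pick (0,2); next start ≥ 2 → (2,3); next start ≥ 3 → (3,5); next start ≥ 5 → (9,10); next start ≥ 10 → (10,12); next start ≥ 12 → (13,15); next start ≥ 15 → (16,18).
Selected: (0,2) (2,3) (3,5) (9,10) (10,12) (13,15) (16,18)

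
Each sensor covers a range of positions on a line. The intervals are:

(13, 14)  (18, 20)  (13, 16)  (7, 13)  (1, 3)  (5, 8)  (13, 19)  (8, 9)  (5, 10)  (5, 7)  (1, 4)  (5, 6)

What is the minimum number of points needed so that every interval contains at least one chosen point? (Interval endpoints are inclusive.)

5

Sorted: [1,3] [1,4] [5,6] [5,7] [5,8] [8,9] [5,10] [7,13] [13,14] [13,16] [13,19] [18,20]
{[1,3],[1,4]} hit by 3; {[5,6],[5,7],[5,8]} hit by 6; {[8,9],[5,10],[7,13]} hit by 9; {[13,14],[13,16],[13,19]} hit by 14; {[18,20]} hit by 20.
Points: 3, 6, 9, 14, 20 (5 total).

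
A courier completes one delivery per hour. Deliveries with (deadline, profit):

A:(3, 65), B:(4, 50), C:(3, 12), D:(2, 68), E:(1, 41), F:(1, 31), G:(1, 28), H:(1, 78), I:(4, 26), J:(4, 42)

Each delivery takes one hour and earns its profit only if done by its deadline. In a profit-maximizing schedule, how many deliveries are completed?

By profit: H(d1,78), D(d2,68), A(d3,65), B(d4,50), J(d4,42), E(d1,41), F(d1,31), G(d1,28), I(d4,26), C(d3,12)
H→slot 1; D→slot 2; A→slot 3; B→slot 4; J skipped; E skipped; F skipped; G skipped; I skipped; C skipped.
4 of 10 scheduled.

4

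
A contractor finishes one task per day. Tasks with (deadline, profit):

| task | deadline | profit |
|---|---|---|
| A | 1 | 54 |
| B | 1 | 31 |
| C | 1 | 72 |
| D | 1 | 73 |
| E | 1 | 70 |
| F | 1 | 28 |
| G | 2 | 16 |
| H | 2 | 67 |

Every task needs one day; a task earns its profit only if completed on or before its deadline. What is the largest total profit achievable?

140

By profit: D(d1,73), C(d1,72), E(d1,70), H(d2,67), A(d1,54), B(d1,31), F(d1,28), G(d2,16)
D→slot 1; C skipped; E skipped; H→slot 2; A skipped; B skipped; F skipped; G skipped.
Profit = 73 + 67 = 140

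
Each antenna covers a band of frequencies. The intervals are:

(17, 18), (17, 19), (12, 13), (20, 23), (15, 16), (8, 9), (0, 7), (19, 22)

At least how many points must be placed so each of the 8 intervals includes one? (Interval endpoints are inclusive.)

6

By right end: [0,7]  [8,9]  [12,13]  [15,16]  [17,18]  [17,19]  [19,22]  [20,23]
[0,7] uncovered → point at 7; [8,9] uncovered → point at 9; [12,13] uncovered → point at 13; [15,16] uncovered → point at 16; [17,18] uncovered → point at 18; [19,22] uncovered → point at 22.
Points: 7, 9, 13, 16, 18, 22 (6 total).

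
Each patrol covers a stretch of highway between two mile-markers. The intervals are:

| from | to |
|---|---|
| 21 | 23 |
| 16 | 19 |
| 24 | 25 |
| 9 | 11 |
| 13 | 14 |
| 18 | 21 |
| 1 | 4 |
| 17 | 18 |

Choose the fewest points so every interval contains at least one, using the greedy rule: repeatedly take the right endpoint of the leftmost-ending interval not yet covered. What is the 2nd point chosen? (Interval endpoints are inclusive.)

11

Sort by right endpoint; whenever an interval is uncovered, place a point at its right end.
By right end: [1,4]  [9,11]  [13,14]  [17,18]  [16,19]  [18,21]  [21,23]  [24,25]
[1,4] uncovered → point at 4; [9,11] uncovered → point at 11; [13,14] uncovered → point at 14; [17,18] uncovered → point at 18; [21,23] uncovered → point at 23; [24,25] uncovered → point at 25.
Points: 4, 11, 14, 18, 23, 25 (6 total).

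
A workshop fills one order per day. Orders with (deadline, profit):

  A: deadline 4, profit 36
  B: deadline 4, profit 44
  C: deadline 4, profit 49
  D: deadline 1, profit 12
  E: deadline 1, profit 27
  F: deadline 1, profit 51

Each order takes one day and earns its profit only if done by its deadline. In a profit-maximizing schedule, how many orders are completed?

Sort by profit descending; place each in the latest free slot ≤ its deadline.
Profit order: F=51 C=49 B=44 A=36 E=27 D=12
Assign: F→slot 1, C→slot 4, B→slot 3, A→slot 2, E skipped, D skipped.
Slots: [1:F] [2:A] [3:B] [4:C]
4 of 6 scheduled.

4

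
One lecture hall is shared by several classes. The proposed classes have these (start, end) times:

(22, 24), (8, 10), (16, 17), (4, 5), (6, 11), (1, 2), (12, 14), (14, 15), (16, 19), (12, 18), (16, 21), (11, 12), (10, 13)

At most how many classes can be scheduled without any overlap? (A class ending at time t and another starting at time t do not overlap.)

Greedy by earliest finish: after sorting by end time, pick each interval compatible with the last pick.
Sorted by end: (1,2)  (4,5)  (8,10)  (6,11)  (11,12)  (10,13)  (12,14)  (14,15)  (16,17)  (12,18)  (16,19)  (16,21)  (22,24)
take (1,2); take (4,5); take (8,10); take (11,12); take (12,14); take (14,15); take (16,17); skip (16,19); take (22,24).
Selected 8 classes.

8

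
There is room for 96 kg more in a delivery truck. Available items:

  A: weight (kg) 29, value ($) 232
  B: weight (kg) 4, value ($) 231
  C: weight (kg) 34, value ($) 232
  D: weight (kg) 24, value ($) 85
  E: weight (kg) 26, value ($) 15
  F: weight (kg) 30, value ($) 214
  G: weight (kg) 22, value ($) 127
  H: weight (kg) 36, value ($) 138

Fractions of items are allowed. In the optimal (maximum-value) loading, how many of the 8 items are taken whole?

Ratios (sorted): B 57.75, A 8.00, F 7.13, C 6.82, G 5.77, H 3.83, D 3.54, E 0.58
take B (4 @ 231); take A (29 @ 232); take F (30 @ 214); take 33/34 of C → 225.18. Capacity used 96/96.
3 item(s) taken whole; one partial (take 33/34 of C).

3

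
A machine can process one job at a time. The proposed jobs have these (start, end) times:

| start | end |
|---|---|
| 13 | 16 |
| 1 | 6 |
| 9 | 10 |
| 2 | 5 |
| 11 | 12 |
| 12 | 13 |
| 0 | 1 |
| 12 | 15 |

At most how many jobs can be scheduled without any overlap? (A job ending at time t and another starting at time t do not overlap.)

Sort by end time and greedily take each interval whose start is ≥ the last chosen end.
By end time: (0,1), (2,5), (1,6), (9,10), (11,12), (12,13), (12,15), (13,16).
Pick (0,1); next start ≥ 1 → (2,5); next start ≥ 5 → (9,10); next start ≥ 10 → (11,12); next start ≥ 12 → (12,13); next start ≥ 13 → (13,16).
Selected 6 jobs.

6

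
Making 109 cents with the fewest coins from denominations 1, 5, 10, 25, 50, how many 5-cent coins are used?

109 = 2×50 + 1×5 + 4×1
Count of 5: 1

1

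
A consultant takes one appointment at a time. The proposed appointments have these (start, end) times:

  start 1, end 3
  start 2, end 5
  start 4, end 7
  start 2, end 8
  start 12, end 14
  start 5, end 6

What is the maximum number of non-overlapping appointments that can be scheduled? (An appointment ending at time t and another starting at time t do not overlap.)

3

Sort by end time and greedily take each interval whose start is ≥ the last chosen end.
Sorted by end: (1,3)  (2,5)  (5,6)  (4,7)  (2,8)  (12,14)
take (1,3); take (5,6); skip (2,8); take (12,14).
Selected 3 appointments.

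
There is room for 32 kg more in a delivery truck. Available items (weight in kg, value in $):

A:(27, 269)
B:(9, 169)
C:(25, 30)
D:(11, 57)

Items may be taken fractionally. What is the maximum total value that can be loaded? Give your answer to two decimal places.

398.15

Greedy by value/weight ratio, highest first.
Ratios (sorted): B 18.78, A 9.96, D 5.18, C 1.20
take B (9 @ 169); take 23/27 of A → 229.15. Capacity used 32/32.
Total value = 398.15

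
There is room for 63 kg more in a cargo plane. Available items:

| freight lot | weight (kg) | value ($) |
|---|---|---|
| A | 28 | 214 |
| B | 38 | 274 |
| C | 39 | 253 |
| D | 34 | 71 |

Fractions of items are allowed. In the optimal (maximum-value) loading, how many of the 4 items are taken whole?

1

Ratios (sorted): A 7.64, B 7.21, C 6.49, D 2.09
take A (28 @ 214); take 35/38 of B → 252.37. Capacity used 63/63.
1 item(s) taken whole; one partial (take 35/38 of B).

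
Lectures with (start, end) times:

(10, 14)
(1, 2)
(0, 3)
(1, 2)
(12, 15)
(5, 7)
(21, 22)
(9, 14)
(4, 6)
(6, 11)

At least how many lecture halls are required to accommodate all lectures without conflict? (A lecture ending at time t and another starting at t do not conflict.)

3

starts: [0, 1, 1, 4, 5, 6, 9, 10, 12, 21]
ends:   [2, 2, 3, 6, 7, 11, 14, 14, 15, 22]
s0→1 s1→2 s1→3  — peak 3.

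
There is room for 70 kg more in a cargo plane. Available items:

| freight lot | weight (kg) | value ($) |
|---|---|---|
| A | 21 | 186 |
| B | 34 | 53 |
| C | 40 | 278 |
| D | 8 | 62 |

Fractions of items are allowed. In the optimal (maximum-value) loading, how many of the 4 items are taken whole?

3

Sort by value per unit weight and fill in that order.
Order: A (186/21=8.86) > D (62/8=7.75) > C (278/40=6.95) > B (53/34=1.56)
Fill: take A (21 @ 186) → take D (8 @ 62) → take C (40 @ 278) → take 1/34 of B → 1.56; 70/70 used.
3 item(s) taken whole; one partial (take 1/34 of B).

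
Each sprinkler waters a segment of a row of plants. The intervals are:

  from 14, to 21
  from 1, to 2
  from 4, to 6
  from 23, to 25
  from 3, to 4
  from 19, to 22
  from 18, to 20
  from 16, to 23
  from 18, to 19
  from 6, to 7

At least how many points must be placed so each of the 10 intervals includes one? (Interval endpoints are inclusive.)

By right end: [1,2]  [3,4]  [4,6]  [6,7]  [18,19]  [18,20]  [14,21]  [19,22]  [16,23]  [23,25]
[1,2] uncovered → point at 2; [3,4] uncovered → point at 4; [6,7] uncovered → point at 7; [18,19] uncovered → point at 19; [23,25] uncovered → point at 25.
Points: 2, 4, 7, 19, 25 (5 total).

5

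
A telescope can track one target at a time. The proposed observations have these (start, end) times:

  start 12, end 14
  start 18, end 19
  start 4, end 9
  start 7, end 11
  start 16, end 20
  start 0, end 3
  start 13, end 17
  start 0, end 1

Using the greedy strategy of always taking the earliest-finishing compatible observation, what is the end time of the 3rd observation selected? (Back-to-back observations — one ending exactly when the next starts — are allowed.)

Order by finish time; keep every interval that doesn't clash with the previous kept one.
Sorted by end: (0,1)  (0,3)  (4,9)  (7,11)  (12,14)  (13,17)  (18,19)  (16,20)
take (0,1); skip (0,3); take (4,9); take (12,14); take (18,19).
Selected: (0,1) (4,9) (12,14) (18,19)

14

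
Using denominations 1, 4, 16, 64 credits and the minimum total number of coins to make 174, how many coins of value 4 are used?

Use the largest denomination that fits, subtract, and repeat.
174 − 2×64→46 − 2×16→14 − 3×4→2 − 2×1→0
Count of 4: 3

3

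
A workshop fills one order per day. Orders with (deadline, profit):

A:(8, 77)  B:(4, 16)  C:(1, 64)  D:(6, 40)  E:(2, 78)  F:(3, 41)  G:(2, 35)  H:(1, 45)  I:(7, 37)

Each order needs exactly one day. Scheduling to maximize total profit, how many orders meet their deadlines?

7

Sort by profit descending; place each in the latest free slot ≤ its deadline.
Profit order: E=78 A=77 C=64 H=45 F=41 D=40 I=37 G=35 B=16
Assign: E→slot 2, A→slot 8, C→slot 1, H skipped, F→slot 3, D→slot 6, I→slot 7, G skipped, B→slot 4.
Slots: [1:C] [2:E] [3:F] [4:B] [6:D] [7:I] [8:A]
7 of 9 scheduled.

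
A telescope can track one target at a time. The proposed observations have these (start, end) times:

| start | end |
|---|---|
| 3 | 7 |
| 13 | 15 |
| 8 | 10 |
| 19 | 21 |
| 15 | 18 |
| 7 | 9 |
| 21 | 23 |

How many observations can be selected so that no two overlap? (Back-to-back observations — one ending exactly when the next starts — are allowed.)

Sort by end time and greedily take each interval whose start is ≥ the last chosen end.
Sorted by end: (3,7)  (7,9)  (8,10)  (13,15)  (15,18)  (19,21)  (21,23)
take (3,7); take (7,9); take (13,15); take (15,18); take (19,21); take (21,23).
Selected 6 observations.

6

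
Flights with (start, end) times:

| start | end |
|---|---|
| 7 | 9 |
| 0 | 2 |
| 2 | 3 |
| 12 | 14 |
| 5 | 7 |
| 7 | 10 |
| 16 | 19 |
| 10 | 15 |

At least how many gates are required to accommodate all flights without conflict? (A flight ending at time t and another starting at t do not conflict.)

2

The answer is the maximum number of intervals overlapping at any instant.
starts: [0, 2, 5, 7, 7, 10, 12, 16]
ends:   [2, 3, 7, 9, 10, 14, 15, 19]
s0→1 e2→0 s2→1 e3→0 s5→1 e7→0 s7→1 s7→2  — peak 2.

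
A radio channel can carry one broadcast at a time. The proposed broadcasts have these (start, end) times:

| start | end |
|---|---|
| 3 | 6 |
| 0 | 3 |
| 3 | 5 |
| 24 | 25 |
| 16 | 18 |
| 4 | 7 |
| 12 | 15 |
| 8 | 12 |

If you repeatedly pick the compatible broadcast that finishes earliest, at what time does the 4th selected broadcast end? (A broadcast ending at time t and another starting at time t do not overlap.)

15

Greedy by earliest finish: after sorting by end time, pick each interval compatible with the last pick.
Sorted by end: (0,3)  (3,5)  (3,6)  (4,7)  (8,12)  (12,15)  (16,18)  (24,25)
take (0,3); take (3,5); take (8,12); take (12,15); take (16,18); take (24,25).
Selected: (0,3) (3,5) (8,12) (12,15) (16,18) (24,25)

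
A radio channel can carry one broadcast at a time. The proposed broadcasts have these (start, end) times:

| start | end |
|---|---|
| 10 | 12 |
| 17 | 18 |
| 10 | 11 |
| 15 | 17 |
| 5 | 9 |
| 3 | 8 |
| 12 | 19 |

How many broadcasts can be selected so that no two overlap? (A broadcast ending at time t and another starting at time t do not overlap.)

Greedy by earliest finish: after sorting by end time, pick each interval compatible with the last pick.
By end time: (3,8), (5,9), (10,11), (10,12), (15,17), (17,18), (12,19).
Pick (3,8); next start ≥ 8 → (10,11); next start ≥ 11 → (15,17); next start ≥ 17 → (17,18).
Selected 4 broadcasts.

4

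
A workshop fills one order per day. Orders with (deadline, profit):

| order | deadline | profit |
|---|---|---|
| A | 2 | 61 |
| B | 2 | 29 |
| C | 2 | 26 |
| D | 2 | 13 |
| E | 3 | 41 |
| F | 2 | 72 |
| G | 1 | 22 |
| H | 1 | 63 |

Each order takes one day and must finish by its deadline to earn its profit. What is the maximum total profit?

Take jobs in profit order; each goes to the latest open slot no later than its deadline.
Profit order: F=72 H=63 A=61 E=41 B=29 C=26 G=22 D=13
Assign: F→slot 2, H→slot 1, A skipped, E→slot 3, B skipped, C skipped, G skipped, D skipped.
Slots: [1:H] [2:F] [3:E]
Profit = 63 + 72 + 41 = 176

176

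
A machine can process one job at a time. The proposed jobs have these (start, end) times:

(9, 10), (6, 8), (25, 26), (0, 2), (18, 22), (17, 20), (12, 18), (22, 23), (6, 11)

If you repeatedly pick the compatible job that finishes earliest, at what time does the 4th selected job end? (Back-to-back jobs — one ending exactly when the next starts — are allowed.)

18

Order by finish time; keep every interval that doesn't clash with the previous kept one.
Sorted by end: (0,2)  (6,8)  (9,10)  (6,11)  (12,18)  (17,20)  (18,22)  (22,23)  (25,26)
take (0,2); take (6,8); take (9,10); take (12,18); take (18,22); take (22,23); take (25,26).
Selected: (0,2) (6,8) (9,10) (12,18) (18,22) (22,23) (25,26)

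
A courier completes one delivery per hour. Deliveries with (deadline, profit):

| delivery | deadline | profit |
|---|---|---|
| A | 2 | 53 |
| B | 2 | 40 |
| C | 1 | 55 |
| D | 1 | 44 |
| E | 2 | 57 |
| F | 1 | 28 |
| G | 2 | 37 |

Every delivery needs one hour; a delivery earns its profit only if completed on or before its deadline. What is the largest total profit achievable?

112

Take jobs in profit order; each goes to the latest open slot no later than its deadline.
Profit order: E=57 C=55 A=53 D=44 B=40 G=37 F=28
Assign: E→slot 2, C→slot 1, A skipped, D skipped, B skipped, G skipped, F skipped.
Slots: [1:C] [2:E]
Profit = 55 + 57 = 112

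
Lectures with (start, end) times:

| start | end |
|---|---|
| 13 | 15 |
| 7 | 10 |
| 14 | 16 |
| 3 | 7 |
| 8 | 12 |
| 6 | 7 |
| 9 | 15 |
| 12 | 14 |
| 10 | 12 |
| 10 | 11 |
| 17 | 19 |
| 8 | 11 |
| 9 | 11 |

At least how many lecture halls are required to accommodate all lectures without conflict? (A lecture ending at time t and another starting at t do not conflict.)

Count concurrent intervals with a sweep; the peak is the room count.
starts: [3, 6, 7, 8, 8, 9, 9, 10, 10, 12, 13, 14, 17]
ends:   [7, 7, 10, 11, 11, 11, 12, 12, 14, 15, 15, 16, 19]
s3→1 s6→2 e7→1 e7→0 s7→1 s8→2 s8→3 s9→4 s9→5 e10→4 s10→5 s10→6  — peak 6.

6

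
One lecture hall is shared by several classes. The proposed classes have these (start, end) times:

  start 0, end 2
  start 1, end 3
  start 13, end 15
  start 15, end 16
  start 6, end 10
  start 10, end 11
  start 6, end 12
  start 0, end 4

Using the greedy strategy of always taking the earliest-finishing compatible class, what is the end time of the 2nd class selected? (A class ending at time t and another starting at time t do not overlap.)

10

Sort by end time and greedily take each interval whose start is ≥ the last chosen end.
By end time: (0,2), (1,3), (0,4), (6,10), (10,11), (6,12), (13,15), (15,16).
Pick (0,2); next start ≥ 2 → (6,10); next start ≥ 10 → (10,11); next start ≥ 11 → (13,15); next start ≥ 15 → (15,16).
Selected: (0,2) (6,10) (10,11) (13,15) (15,16)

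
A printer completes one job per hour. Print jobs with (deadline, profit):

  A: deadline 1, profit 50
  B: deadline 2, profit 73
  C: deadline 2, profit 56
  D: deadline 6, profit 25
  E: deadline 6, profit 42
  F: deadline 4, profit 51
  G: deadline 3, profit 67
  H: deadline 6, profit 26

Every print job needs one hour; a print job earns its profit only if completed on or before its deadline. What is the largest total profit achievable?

Profit order: B=73 G=67 C=56 F=51 A=50 E=42 H=26 D=25
Assign: B→slot 2, G→slot 3, C→slot 1, F→slot 4, A skipped, E→slot 6, H→slot 5, D skipped.
Slots: [1:C] [2:B] [3:G] [4:F] [5:H] [6:E]
Profit = 56 + 73 + 67 + 51 + 26 + 42 = 315

315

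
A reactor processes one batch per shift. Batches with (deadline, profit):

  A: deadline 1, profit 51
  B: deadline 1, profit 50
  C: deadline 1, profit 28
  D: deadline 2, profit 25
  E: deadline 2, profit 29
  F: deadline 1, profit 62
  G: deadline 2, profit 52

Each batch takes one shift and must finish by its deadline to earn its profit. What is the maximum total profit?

114

By profit: F(d1,62), G(d2,52), A(d1,51), B(d1,50), E(d2,29), C(d1,28), D(d2,25)
F→slot 1; G→slot 2; A skipped; B skipped; E skipped; C skipped; D skipped.
Profit = 62 + 52 = 114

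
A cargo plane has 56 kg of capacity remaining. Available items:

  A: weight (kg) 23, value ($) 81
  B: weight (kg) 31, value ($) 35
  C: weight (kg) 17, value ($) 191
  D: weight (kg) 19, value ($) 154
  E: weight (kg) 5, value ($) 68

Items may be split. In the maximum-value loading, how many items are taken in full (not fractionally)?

3

Ratios (sorted): E 13.60, C 11.24, D 8.11, A 3.52, B 1.13
take E (5 @ 68); take C (17 @ 191); take D (19 @ 154); take 15/23 of A → 52.83. Capacity used 56/56.
3 item(s) taken whole; one partial (take 15/23 of A).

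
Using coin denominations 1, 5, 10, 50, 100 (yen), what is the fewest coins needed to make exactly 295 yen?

8

295 = 2×100 + 1×50 + 4×10 + 1×5
Total coins = 2 + 1 + 4 + 1 = 8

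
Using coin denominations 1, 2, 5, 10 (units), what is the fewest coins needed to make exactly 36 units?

Greedy: take as many of the largest coin as possible, then repeat with the remainder.
36 − 3×10→6 − 1×5→1 − 1×1→0
Total coins = 3 + 1 + 1 = 5

5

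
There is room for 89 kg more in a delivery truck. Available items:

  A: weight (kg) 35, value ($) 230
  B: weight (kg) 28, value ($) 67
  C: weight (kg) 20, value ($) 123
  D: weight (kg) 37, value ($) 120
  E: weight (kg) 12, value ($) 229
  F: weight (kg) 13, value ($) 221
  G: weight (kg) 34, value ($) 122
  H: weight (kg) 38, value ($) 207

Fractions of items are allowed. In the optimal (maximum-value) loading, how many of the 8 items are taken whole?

4

Sort by value per unit weight and fill in that order.
Ratios (sorted): E 19.08, F 17.00, A 6.57, C 6.15, H 5.45, G 3.59, D 3.24, B 2.39
take E (12 @ 229); take F (13 @ 221); take A (35 @ 230); take C (20 @ 123); take 9/38 of H → 49.03. Capacity used 89/89.
4 item(s) taken whole; one partial (take 9/38 of H).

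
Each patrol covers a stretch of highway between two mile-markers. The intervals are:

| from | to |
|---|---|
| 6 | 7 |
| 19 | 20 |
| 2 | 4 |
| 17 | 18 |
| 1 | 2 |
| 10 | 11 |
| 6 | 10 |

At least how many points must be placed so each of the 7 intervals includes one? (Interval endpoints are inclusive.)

Sort by right endpoint; whenever an interval is uncovered, place a point at its right end.
Sorted: [1,2] [2,4] [6,7] [6,10] [10,11] [17,18] [19,20]
{[1,2],[2,4]} hit by 2; {[6,7],[6,10]} hit by 7; {[10,11]} hit by 11; {[17,18]} hit by 18; {[19,20]} hit by 20.
Points: 2, 7, 11, 18, 20 (5 total).

5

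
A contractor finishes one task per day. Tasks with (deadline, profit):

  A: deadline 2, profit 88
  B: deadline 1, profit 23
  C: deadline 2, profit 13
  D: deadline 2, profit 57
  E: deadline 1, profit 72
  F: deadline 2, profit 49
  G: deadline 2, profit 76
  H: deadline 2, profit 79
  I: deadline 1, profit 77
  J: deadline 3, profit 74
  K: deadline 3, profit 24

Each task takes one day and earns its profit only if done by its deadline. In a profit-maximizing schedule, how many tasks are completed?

Take jobs in profit order; each goes to the latest open slot no later than its deadline.
By profit: A(d2,88), H(d2,79), I(d1,77), G(d2,76), J(d3,74), E(d1,72), D(d2,57), F(d2,49), K(d3,24), B(d1,23), C(d2,13)
A→slot 2; H→slot 1; I skipped; G skipped; J→slot 3; E skipped; D skipped; F skipped; K skipped; B skipped; C skipped.
3 of 11 scheduled.

3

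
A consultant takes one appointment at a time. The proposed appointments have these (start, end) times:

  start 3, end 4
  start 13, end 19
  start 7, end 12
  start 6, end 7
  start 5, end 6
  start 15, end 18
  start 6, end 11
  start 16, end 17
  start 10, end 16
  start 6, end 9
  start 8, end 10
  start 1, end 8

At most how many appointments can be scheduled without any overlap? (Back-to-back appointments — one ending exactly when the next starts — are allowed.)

6

Order by finish time; keep every interval that doesn't clash with the previous kept one.
Sorted by end: (3,4)  (5,6)  (6,7)  (1,8)  (6,9)  (8,10)  (6,11)  (7,12)  (10,16)  (16,17)  (15,18)  (13,19)
take (3,4); take (5,6); take (6,7); take (8,10); skip (7,12); take (10,16); take (16,17).
Selected 6 appointments.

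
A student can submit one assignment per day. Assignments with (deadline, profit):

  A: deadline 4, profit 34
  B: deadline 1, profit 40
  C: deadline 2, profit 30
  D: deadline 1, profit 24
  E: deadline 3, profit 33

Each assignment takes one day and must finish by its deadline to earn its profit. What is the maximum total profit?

By profit: B(d1,40), A(d4,34), E(d3,33), C(d2,30), D(d1,24)
B→slot 1; A→slot 4; E→slot 3; C→slot 2; D skipped.
Profit = 40 + 30 + 33 + 34 = 137

137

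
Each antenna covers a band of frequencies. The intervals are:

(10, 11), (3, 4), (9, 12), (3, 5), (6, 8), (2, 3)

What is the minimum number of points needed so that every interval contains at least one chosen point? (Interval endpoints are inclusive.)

Sort by right endpoint; whenever an interval is uncovered, place a point at its right end.
By right end: [2,3]  [3,4]  [3,5]  [6,8]  [10,11]  [9,12]
[2,3] uncovered → point at 3; [6,8] uncovered → point at 8; [10,11] uncovered → point at 11.
Points: 3, 8, 11 (3 total).

3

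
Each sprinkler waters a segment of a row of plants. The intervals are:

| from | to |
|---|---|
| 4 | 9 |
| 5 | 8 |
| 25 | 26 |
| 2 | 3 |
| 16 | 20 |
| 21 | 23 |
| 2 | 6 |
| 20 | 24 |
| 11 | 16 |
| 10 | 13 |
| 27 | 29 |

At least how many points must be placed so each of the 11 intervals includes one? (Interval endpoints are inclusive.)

7

Sort by right endpoint; whenever an interval is uncovered, place a point at its right end.
By right end: [2,3]  [2,6]  [5,8]  [4,9]  [10,13]  [11,16]  [16,20]  [21,23]  [20,24]  [25,26]  [27,29]
[2,3] uncovered → point at 3; [5,8] uncovered → point at 8; [10,13] uncovered → point at 13; [16,20] uncovered → point at 20; [21,23] uncovered → point at 23; [25,26] uncovered → point at 26; [27,29] uncovered → point at 29.
Points: 3, 8, 13, 20, 23, 26, 29 (7 total).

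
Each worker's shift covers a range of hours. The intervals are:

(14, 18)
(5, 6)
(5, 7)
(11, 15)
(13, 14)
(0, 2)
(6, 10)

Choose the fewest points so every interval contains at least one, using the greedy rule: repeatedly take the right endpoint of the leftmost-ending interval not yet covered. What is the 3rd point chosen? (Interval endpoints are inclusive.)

Sort by right endpoint; whenever an interval is uncovered, place a point at its right end.
Sorted: [0,2] [5,6] [5,7] [6,10] [13,14] [11,15] [14,18]
{[0,2]} hit by 2; {[5,6],[5,7],[6,10]} hit by 6; {[13,14],[11,15],[14,18]} hit by 14.
Points: 2, 6, 14 (3 total).

14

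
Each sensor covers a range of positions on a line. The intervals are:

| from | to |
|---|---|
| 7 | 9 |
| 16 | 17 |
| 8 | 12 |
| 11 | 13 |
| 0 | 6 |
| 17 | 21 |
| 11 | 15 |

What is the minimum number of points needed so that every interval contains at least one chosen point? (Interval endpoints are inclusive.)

Process intervals by earliest right end; each time one isn't hit yet, stab at its right endpoint.
By right end: [0,6]  [7,9]  [8,12]  [11,13]  [11,15]  [16,17]  [17,21]
[0,6] uncovered → point at 6; [7,9] uncovered → point at 9; [11,13] uncovered → point at 13; [16,17] uncovered → point at 17.
Points: 6, 9, 13, 17 (4 total).

4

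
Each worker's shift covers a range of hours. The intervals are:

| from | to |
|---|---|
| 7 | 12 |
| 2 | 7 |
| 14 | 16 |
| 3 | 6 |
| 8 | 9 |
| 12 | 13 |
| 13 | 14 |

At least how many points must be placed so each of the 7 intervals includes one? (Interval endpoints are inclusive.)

Process intervals by earliest right end; each time one isn't hit yet, stab at its right endpoint.
Sorted: [3,6] [2,7] [8,9] [7,12] [12,13] [13,14] [14,16]
{[3,6],[2,7]} hit by 6; {[8,9],[7,12]} hit by 9; {[12,13],[13,14]} hit by 13; {[14,16]} hit by 16.
Points: 6, 9, 13, 16 (4 total).

4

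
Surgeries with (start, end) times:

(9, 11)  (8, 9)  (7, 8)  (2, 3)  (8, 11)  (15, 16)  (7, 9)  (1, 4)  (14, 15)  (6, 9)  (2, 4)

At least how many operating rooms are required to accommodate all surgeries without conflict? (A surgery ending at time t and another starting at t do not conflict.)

Events (time:±→running): 1:+→1 2:+→2 2:+→3 3:-→2 4:-→1 4:-→0 6:+→1 7:+→2 7:+→3 8:-→2 8:+→3 8:+→4 … peak 4.

4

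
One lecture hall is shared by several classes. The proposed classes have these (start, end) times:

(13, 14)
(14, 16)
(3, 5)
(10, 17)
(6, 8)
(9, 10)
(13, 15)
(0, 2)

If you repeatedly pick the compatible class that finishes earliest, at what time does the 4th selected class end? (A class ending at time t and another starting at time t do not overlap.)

Sorted by end: (0,2)  (3,5)  (6,8)  (9,10)  (13,14)  (13,15)  (14,16)  (10,17)
take (0,2); take (3,5); take (6,8); take (9,10); take (13,14); skip (13,15); take (14,16).
Selected: (0,2) (3,5) (6,8) (9,10) (13,14) (14,16)

10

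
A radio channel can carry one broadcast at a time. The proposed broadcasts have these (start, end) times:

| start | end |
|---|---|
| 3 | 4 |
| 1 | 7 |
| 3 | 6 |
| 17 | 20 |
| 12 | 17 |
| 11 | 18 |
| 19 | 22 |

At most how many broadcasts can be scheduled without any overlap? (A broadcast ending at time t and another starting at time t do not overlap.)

Sorted by end: (3,4)  (3,6)  (1,7)  (12,17)  (11,18)  (17,20)  (19,22)
take (3,4); skip (1,7); take (12,17); take (17,20); skip (19,22).
Selected 3 broadcasts.

3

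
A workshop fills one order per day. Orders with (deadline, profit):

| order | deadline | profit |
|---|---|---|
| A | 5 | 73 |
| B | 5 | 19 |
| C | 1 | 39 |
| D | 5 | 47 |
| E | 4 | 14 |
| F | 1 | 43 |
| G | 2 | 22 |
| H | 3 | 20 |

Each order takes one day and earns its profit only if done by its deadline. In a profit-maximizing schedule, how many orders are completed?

5

Sort by profit descending; place each in the latest free slot ≤ its deadline.
By profit: A(d5,73), D(d5,47), F(d1,43), C(d1,39), G(d2,22), H(d3,20), B(d5,19), E(d4,14)
A→slot 5; D→slot 4; F→slot 1; C skipped; G→slot 2; H→slot 3; B skipped; E skipped.
5 of 8 scheduled.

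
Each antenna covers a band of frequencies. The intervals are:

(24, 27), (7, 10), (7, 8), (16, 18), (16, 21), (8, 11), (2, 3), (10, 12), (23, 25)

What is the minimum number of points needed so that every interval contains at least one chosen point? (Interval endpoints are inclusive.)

5

Sort by right endpoint; whenever an interval is uncovered, place a point at its right end.
By right end: [2,3]  [7,8]  [7,10]  [8,11]  [10,12]  [16,18]  [16,21]  [23,25]  [24,27]
[2,3] uncovered → point at 3; [7,8] uncovered → point at 8; [10,12] uncovered → point at 12; [16,18] uncovered → point at 18; [23,25] uncovered → point at 25.
Points: 3, 8, 12, 18, 25 (5 total).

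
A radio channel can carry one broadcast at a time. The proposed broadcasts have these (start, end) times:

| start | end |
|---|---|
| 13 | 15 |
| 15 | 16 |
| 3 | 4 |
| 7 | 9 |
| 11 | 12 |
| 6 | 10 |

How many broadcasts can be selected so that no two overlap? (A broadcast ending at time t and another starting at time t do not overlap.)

Sorted by end: (3,4)  (7,9)  (6,10)  (11,12)  (13,15)  (15,16)
take (3,4); take (7,9); take (11,12); take (13,15); take (15,16).
Selected 5 broadcasts.

5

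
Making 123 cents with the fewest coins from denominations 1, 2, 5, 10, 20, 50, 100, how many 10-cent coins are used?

0

123 − 1×100→23 − 1×20→3 − 1×2→1 − 1×1→0
Count of 10: 0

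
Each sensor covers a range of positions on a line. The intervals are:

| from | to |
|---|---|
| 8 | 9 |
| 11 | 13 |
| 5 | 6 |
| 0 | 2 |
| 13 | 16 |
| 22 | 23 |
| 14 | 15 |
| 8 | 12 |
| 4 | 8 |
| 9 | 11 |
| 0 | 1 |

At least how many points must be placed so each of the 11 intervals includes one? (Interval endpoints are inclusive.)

6

Sorted: [0,1] [0,2] [5,6] [4,8] [8,9] [9,11] [8,12] [11,13] [14,15] [13,16] [22,23]
{[0,1],[0,2]} hit by 1; {[5,6],[4,8]} hit by 6; {[8,9],[9,11],[8,12]} hit by 9; {[11,13]} hit by 13; {[14,15],[13,16]} hit by 15; {[22,23]} hit by 23.
Points: 1, 6, 9, 13, 15, 23 (6 total).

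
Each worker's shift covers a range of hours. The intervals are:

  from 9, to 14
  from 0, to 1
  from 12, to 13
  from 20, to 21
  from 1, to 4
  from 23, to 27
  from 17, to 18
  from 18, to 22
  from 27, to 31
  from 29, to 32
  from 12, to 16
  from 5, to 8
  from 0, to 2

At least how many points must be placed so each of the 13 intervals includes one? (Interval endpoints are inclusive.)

7

Sort by right endpoint; whenever an interval is uncovered, place a point at its right end.
Sorted: [0,1] [0,2] [1,4] [5,8] [12,13] [9,14] [12,16] [17,18] [20,21] [18,22] [23,27] [27,31] [29,32]
{[0,1],[0,2],[1,4]} hit by 1; {[5,8]} hit by 8; {[12,13],[9,14],[12,16]} hit by 13; {[17,18]} hit by 18; {[20,21],[18,22]} hit by 21; {[23,27],[27,31]} hit by 27; {[29,32]} hit by 32.
Points: 1, 8, 13, 18, 21, 27, 32 (7 total).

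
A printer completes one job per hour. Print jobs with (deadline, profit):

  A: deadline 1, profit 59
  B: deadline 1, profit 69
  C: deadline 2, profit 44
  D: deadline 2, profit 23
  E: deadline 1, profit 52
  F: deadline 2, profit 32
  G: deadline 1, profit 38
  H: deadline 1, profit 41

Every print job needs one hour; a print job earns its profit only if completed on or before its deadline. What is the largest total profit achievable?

Sort by profit descending; place each in the latest free slot ≤ its deadline.
By profit: B(d1,69), A(d1,59), E(d1,52), C(d2,44), H(d1,41), G(d1,38), F(d2,32), D(d2,23)
B→slot 1; A skipped; E skipped; C→slot 2; H skipped; G skipped; F skipped; D skipped.
Profit = 69 + 44 = 113

113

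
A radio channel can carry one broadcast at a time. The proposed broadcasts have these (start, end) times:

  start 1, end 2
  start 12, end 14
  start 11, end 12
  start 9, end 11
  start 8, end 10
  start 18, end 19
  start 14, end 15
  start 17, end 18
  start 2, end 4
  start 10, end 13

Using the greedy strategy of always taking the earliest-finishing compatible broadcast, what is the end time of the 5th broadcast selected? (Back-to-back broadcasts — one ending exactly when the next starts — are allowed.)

14

By end time: (1,2), (2,4), (8,10), (9,11), (11,12), (10,13), (12,14), (14,15), (17,18), (18,19).
Pick (1,2); next start ≥ 2 → (2,4); next start ≥ 4 → (8,10); next start ≥ 10 → (11,12); next start ≥ 12 → (12,14); next start ≥ 14 → (14,15); next start ≥ 15 → (17,18); next start ≥ 18 → (18,19).
Selected: (1,2) (2,4) (8,10) (11,12) (12,14) (14,15) (17,18) (18,19)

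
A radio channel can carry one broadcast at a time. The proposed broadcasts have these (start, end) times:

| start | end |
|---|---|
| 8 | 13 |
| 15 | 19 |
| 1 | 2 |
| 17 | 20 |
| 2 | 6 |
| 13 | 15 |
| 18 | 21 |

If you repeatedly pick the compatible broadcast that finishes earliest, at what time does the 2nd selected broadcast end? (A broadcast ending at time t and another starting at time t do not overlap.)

6

Sort by end time and greedily take each interval whose start is ≥ the last chosen end.
Sorted by end: (1,2)  (2,6)  (8,13)  (13,15)  (15,19)  (17,20)  (18,21)
take (1,2); take (2,6); take (8,13); take (13,15); take (15,19).
Selected: (1,2) (2,6) (8,13) (13,15) (15,19)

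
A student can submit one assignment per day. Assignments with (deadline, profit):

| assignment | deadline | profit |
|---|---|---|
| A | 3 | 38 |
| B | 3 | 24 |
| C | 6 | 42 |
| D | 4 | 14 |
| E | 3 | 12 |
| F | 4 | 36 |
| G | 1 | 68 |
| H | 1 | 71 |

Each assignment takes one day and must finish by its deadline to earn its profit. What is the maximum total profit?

Take jobs in profit order; each goes to the latest open slot no later than its deadline.
Profit order: H=71 G=68 C=42 A=38 F=36 B=24 D=14 E=12
Assign: H→slot 1, G skipped, C→slot 6, A→slot 3, F→slot 4, B→slot 2, D skipped, E skipped.
Slots: [1:H] [2:B] [3:A] [4:F] [6:C]
Profit = 71 + 24 + 38 + 36 + 42 = 211

211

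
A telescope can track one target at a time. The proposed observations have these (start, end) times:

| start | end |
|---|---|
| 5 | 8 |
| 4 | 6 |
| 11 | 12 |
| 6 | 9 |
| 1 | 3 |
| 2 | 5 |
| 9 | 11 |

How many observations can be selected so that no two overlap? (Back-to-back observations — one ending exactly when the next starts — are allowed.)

Sort by end time and greedily take each interval whose start is ≥ the last chosen end.
Sorted by end: (1,3)  (2,5)  (4,6)  (5,8)  (6,9)  (9,11)  (11,12)
take (1,3); skip (2,5); take (4,6); take (6,9); take (9,11); take (11,12).
Selected 5 observations.

5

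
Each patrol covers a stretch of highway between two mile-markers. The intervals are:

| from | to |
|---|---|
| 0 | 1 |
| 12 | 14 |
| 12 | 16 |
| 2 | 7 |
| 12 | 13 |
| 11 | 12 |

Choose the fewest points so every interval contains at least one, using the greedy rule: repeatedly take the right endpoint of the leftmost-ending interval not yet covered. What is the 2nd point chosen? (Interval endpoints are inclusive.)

By right end: [0,1]  [2,7]  [11,12]  [12,13]  [12,14]  [12,16]
[0,1] uncovered → point at 1; [2,7] uncovered → point at 7; [11,12] uncovered → point at 12.
Points: 1, 7, 12 (3 total).

7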